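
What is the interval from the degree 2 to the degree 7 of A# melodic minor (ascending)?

The scale runs A# B# C# D# E# F## G##.
Degree 2 = B#; 7th degree = G##.
From B# to G## is 9 semitones, exactly the major sixth.

major 6th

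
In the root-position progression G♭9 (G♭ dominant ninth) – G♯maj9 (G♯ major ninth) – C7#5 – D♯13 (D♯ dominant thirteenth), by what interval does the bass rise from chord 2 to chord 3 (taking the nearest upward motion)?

diminished fourth

The roots are G♯ and C.
4 letter names make it a fourth; at 4 semitones (a half step narrower than perfect) the quality is diminished.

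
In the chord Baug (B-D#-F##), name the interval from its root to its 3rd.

The root is B and the 3rd is D#.
From B to D# is 4 semitones, exactly the major third.

M3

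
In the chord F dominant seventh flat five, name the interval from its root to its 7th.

F7b5: F A C♭ E♭.
So we need the interval from F up to E♭.
7 letter names make it a seventh; at 10 semitones (a half step narrower than major) the quality is minor.

minor seventh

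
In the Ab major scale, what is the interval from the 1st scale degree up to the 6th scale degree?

The scale runs Ab Bb C Db Eb F G.
The 1st scale degree is Ab and the 6th scale degree is F.
From Ab to F is 9 semitones, exactly the major sixth.

M6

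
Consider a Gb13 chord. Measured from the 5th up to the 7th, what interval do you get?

Gb dominant thirteenth is spelled Gb–Bb–Db–Fb–Ab–Eb.
The 5th is Db and the 7th is Fb.
From Db to Fb: 3 semitones over a third = minor.

minor 3rd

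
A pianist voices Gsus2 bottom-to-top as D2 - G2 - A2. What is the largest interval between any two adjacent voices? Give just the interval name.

perfect fourth

Adjacent intervals: D2→G2 = perfect fourth; G2→A2 = major second.
The largest is D2 to G2, a perfect fourth (5 semitones).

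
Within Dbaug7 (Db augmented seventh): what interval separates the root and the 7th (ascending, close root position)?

Dbaug7 (Db augmented seventh): Db–F–A–Cb.
So we need the interval from Db up to Cb.
Db up to Cb is 10 semitones, a half step narrower than a major seventh, so the interval is minor.

minor seventh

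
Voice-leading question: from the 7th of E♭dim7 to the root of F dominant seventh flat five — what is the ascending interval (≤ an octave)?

augmented third

E♭dim7 has D𝄫 as its 7th, and F dominant seventh flat five has F as its root.
From D𝄫 to F: 5 semitones over a third = augmented.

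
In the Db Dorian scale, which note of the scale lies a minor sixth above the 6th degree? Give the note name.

Gb

The scale is Db Eb Fb Gb Ab Bb Cb.
The 6th degree is Bb; a minor sixth above that is Gb — scale degree 4.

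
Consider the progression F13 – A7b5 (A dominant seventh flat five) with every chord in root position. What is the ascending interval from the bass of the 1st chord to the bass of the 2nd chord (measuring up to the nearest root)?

major third

The roots are F and A.
From F to A is 4 semitones, exactly the major third.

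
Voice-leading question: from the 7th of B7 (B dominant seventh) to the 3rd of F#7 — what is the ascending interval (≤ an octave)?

The 7th of B7 (B dominant seventh) is A; the 3rd of F#7 is A#.
1 letter names make it a unison; at 1 semitone (a half step wider than perfect) the quality is augmented.

augmented 1st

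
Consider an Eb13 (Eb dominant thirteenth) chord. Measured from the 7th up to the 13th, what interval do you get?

Eb dominant thirteenth is spelled Eb, G, Bb, Db, F, C.
The 7th is Db and the 13th is C.
Counting 7 letters and 11 half steps from Db gives a major seventh.

M7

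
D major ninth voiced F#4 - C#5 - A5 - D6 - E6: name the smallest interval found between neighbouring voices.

major 2nd

Adjacent intervals: F#4→C#5 = perfect fifth; C#5→A5 = minor sixth; A5→D6 = perfect fourth; D6→E6 = major second.
The smallest is D6 to E6, a major second (2 semitones).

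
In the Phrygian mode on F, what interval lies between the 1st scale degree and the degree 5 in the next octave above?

F phrygian: F Gb Ab Bb C Db Eb.
The 1st scale degree is F and the 5th degree (up an octave) is C.
F up to C spans 12 letter names and 19 semitones — a perfect twelfth.

perfect twelfth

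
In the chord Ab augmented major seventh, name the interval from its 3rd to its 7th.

perfect 5th

Abmaj7#5 (Ab augmented major seventh): Ab–C–E–G.
That puts C below G.
Counting 5 letters and 7 half steps from C gives a perfect fifth.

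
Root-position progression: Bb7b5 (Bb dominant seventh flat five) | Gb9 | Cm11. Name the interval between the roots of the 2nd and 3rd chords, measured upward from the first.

augmented fourth

The roots are Gb and C.
From Gb to C: 6 semitones over a fourth = augmented.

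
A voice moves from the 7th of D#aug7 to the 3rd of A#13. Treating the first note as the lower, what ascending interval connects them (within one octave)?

D#aug7 has C# as its 7th, and A#13 has C## as its 3rd.
1 letter names make it a unison; at 1 semitone (a half step wider than perfect) the quality is augmented.

augmented unison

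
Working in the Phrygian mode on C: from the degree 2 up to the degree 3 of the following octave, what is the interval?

The scale runs C Db Eb F G Ab Bb.
So we need the interval from Db up to Eb.
Counting 9 letters and 14 half steps from Db gives a major ninth.

major ninth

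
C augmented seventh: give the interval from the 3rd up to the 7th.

C7#5 is spelled C E G# Bb.
The 3rd is E and the 7th is Bb.
E up to Bb is 6 semitones, a half step narrower than a perfect fifth, so the interval is diminished.
That tritone between 3rd and 7th is what gives the dominant seventh its pull toward resolution.

diminished fifth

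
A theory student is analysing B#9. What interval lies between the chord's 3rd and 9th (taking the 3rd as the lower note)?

minor seventh

B#9 (B# dominant ninth) is spelled B#, D##, F##, A#, C##.
3rd = D##; 9th = C##.
7 letter names make it a seventh; at 10 semitones (a half step narrower than major) the quality is minor.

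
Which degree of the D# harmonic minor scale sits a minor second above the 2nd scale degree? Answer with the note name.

The scale is D# E# F# G# A# B C##.
The 2nd scale degree is E#; a minor second above that is F# — scale degree 3.

F#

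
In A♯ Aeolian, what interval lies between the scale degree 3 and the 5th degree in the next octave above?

major 10th

A♯ natural minor: A♯ B♯ C♯ D♯ E♯ F♯ G♯.
That puts C♯ below E♯.
Counting 10 letters and 16 half steps from C♯ gives a major tenth.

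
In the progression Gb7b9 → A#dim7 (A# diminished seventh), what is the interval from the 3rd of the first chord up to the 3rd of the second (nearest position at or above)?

A2

The 3rd of Gb7b9 is Bb; the 3rd of A#dim7 (A# diminished seventh) is C#.
From Bb to C#: 3 semitones over a second = augmented.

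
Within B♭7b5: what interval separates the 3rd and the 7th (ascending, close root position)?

B♭7b5 is spelled B♭ D F♭ A♭.
3rd = D; 7th = A♭.
D up to A♭ is 6 semitones, a half step narrower than a perfect fifth, so the interval is diminished.

diminished fifth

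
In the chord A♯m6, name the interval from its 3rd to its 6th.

A♯m6: A♯ C♯ E♯ F𝄪.
That puts C♯ below F𝄪.
4 letter names make it a fourth; at 6 semitones (a half step wider than perfect) the quality is augmented.

augmented fourth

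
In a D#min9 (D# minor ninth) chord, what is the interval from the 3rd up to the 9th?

M7

D#min9: D# F# A# C# E#.
The 3rd is F# and the 9th is E#.
From F# to E# is 11 semitones, exactly the major seventh.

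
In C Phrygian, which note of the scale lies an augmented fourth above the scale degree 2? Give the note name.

G

The scale is C Db Eb F G Ab Bb.
The scale degree 2 is Db; an augmented fourth above that is G — scale degree 5.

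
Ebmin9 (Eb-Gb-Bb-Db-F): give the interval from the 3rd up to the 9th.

major seventh

So we need the interval from Gb up to F.
From Gb to F is 11 semitones, exactly the major seventh.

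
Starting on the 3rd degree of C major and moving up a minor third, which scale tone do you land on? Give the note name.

G

The scale is C D E F G A B.
The 3rd degree is E; a minor third above that is G — scale degree 5.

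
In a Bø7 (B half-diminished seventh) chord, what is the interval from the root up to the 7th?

minor 7th

Spelling the chord: B–D–F–A.
The root is B and the 7th is A.
7 letter names make it a seventh; at 10 semitones (a half step narrower than major) the quality is minor.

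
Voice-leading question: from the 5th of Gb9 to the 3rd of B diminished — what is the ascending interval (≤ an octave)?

The 5th of Gb9 is Db; the 3rd of B diminished is D.
1 letter names make it a unison; at 1 semitone (a half step wider than perfect) the quality is augmented.

augmented 1st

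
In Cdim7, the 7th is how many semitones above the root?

C°7 (C diminished seventh) is spelled C–Eb–Gb–Bbb.
C to Bbb is a diminished seventh: 9 semitones.

9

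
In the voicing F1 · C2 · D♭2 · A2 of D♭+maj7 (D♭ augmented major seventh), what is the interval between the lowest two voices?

perfect fifth

Those voices are F1 and C2.
F up to C spans 5 letter names and 7 semitones — a perfect fifth.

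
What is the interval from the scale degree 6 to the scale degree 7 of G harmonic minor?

augmented second

G harmonic minor: G A Bb C D Eb F#.
So we need the interval from Eb up to F#.
2 letter names make it a second; at 3 semitones (a half step wider than major) the quality is augmented.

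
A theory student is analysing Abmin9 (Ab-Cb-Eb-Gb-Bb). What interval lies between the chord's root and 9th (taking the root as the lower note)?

Root = Ab; 9th = Bb.
Counting 9 letters and 14 half steps from Ab gives a major ninth.

M9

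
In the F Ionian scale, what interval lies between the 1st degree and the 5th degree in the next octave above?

perfect twelfth

F major: F G A B♭ C D E.
So we need the interval from F up to C.
Counting 12 letters and 19 half steps from F gives a perfect twelfth.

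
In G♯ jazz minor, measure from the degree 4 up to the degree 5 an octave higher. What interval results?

major ninth

Spelling G♯ jazz minor: G♯ A♯ B C♯ D♯ E♯ F𝄪.
The degree 4 is C♯ and the degree 5 (up an octave) is D♯.
Counting 9 letters and 14 half steps from C♯ gives a major ninth.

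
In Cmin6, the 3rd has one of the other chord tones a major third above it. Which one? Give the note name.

G

Cm6: C, Eb, G, A.
The 3rd is Eb. A major third above Eb is G.
G is the chord's 5th.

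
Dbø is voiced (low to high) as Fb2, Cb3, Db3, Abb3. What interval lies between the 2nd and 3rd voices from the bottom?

Those voices are Cb3 and Db3.
Counting 2 letters and 2 half steps from Cb gives a major second.

major second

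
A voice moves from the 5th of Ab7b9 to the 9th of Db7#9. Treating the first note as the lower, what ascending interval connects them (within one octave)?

augmented unison

The 5th of Ab7b9 is Eb; the 9th of Db7#9 is E.
Eb up to E is 1 semitone, a half step wider than a perfect unison, so the interval is augmented.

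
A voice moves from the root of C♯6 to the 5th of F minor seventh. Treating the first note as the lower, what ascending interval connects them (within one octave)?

d8

The root of C♯6 is C♯; the 5th of F minor seventh is C.
8 letter names make it an octave; at 11 semitones (a half step narrower than perfect) the quality is diminished.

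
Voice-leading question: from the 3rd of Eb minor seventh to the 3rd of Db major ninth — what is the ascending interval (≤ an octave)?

major 7th

The 3rd of Eb minor seventh is Gb; the 3rd of Db major ninth is F.
Gb up to F spans 7 letter names and 11 semitones — a major seventh.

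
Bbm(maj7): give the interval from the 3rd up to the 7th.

augmented 5th

The chord tones of BbmM7 are Bb–Db–F–A.
That puts Db below A.
From Db to A: 8 semitones over a fifth = augmented.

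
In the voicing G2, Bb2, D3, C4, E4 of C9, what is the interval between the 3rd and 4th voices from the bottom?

minor 7th

Those voices are D3 and C4.
From D to C: 10 semitones over a seventh = minor.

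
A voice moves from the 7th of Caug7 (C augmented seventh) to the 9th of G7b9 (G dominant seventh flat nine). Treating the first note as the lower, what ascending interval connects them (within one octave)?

minor seventh

The 7th of Caug7 (C augmented seventh) is B♭; the 9th of G7b9 (G dominant seventh flat nine) is A♭.
From B♭ to A♭: 10 semitones over a seventh = minor.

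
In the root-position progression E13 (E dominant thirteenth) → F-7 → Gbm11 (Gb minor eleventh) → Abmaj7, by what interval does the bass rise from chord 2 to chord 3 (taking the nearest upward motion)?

The roots are F and Gb.
From F to Gb: 1 semitone over a second = minor.

minor 2nd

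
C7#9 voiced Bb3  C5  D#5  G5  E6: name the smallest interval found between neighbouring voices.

Adjacent intervals: Bb3→C5 = major ninth; C5→D#5 = augmented second; D#5→G5 = diminished fourth; G5→E6 = major sixth.
The smallest is C5 to D#5, an augmented second (3 semitones).

augmented second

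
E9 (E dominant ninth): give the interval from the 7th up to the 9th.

M3

E dominant ninth is spelled E, G♯, B, D, F♯.
The 7th is D and the 9th is F♯.
Counting 3 letters and 4 half steps from D gives a major third.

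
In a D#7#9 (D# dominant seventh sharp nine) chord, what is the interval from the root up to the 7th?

m7

The chord tones of D#7#9 (D# dominant seventh sharp nine) are D# F## A# C# E##.
Root = D#; 7th = C#.
From D# to C#: 10 semitones over a seventh = minor.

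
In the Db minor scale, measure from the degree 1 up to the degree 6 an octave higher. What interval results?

The scale runs Db Eb Fb Gb Ab Bbb Cb.
Degree 1 = Db; degree 6 (up an octave) = Bbb.
From Db to Bbb: 20 semitones over a thirteenth = minor.

minor 13th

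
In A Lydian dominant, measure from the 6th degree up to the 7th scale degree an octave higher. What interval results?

The scale runs A B C# D# E F# G.
6th degree = F#; 7th scale degree (up an octave) = G.
F# up to G is 13 semitones, a half step narrower than a major ninth, so the interval is minor.

minor ninth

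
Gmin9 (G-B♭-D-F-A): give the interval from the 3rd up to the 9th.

major 7th

So we need the interval from B♭ up to A.
Counting 7 letters and 11 half steps from B♭ gives a major seventh.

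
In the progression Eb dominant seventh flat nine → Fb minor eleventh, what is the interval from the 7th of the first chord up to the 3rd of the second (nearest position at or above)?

Eb dominant seventh flat nine has Db as its 7th, and Fb minor eleventh has Abb as its 3rd.
5 letter names make it a fifth; at 6 semitones (a half step narrower than perfect) the quality is diminished.

diminished 5th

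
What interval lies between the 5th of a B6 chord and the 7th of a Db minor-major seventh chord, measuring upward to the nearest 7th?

B6 has F# as its 5th, and Db minor-major seventh has C as its 7th.
From F# to C: 6 semitones over a fifth = diminished.

diminished 5th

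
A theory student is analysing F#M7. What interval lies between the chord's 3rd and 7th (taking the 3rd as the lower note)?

perfect fifth

The chord tones of F#M7 (F# major seventh) are F# A# C# E#.
That puts A# below E#.
From A# to E# is 7 semitones, exactly the perfect fifth.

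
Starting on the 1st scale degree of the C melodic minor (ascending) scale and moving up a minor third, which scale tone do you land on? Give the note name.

Eb

The scale is C D Eb F G A B.
The 1st scale degree is C; a minor third above that is Eb — scale degree 3.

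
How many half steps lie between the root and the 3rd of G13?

The chord tones of G13 are G–B–D–F–A–E.
G to B is a major third: 4 semitones.

4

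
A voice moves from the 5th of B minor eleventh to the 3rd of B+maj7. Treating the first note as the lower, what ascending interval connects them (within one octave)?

major sixth

The 5th of B minor eleventh is F♯; the 3rd of B+maj7 is D♯.
F♯ up to D♯ spans 6 letter names and 9 semitones — a major sixth.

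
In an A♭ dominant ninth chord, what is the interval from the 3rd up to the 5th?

The chord tones of A♭9 (A♭ dominant ninth) are A♭, C, E♭, G♭, B♭.
3rd = C; 5th = E♭.
C up to E♭ is 3 semitones, a half step narrower than a major third, so the interval is minor.

minor third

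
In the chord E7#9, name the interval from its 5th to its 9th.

E dominant seventh sharp nine is spelled E G♯ B D F𝄪.
5th = B; 9th = F𝄪.
B up to F𝄪 is 8 semitones, a half step wider than a perfect fifth, so the interval is augmented.

augmented fifth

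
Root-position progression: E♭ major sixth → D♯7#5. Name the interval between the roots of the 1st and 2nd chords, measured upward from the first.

augmented seventh

The roots are E♭ and D♯.
7 letter names make it a seventh; at 12 semitones (a half step wider than major) the quality is augmented.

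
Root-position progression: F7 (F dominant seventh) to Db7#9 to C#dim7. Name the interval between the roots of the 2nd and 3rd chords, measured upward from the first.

The roots are Db and C#.
From Db to C#: 12 semitones over a seventh = augmented.

augmented 7th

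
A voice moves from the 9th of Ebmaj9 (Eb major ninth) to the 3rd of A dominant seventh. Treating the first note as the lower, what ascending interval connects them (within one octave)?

Ebmaj9 (Eb major ninth) has F as its 9th, and A dominant seventh has C# as its 3rd.
F up to C# is 8 semitones, a half step wider than a perfect fifth, so the interval is augmented.

augmented fifth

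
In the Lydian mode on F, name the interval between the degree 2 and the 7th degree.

M6

The scale runs F G A B C D E.
Degree 2 = G; scale degree 7 = E.
G up to E spans 6 letter names and 9 semitones — a major sixth.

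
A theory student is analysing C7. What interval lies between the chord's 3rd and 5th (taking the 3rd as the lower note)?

The chord tones of C7 are C, E, G, B♭.
3rd = E; 5th = G.
From E to G: 3 semitones over a third = minor.

minor third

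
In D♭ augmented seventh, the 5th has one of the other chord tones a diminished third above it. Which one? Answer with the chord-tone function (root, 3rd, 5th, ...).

7th

Spelling the chord: D♭, F, A, C♭.
The 5th is A. A diminished third above A is C♭.
C♭ is the chord's 7th.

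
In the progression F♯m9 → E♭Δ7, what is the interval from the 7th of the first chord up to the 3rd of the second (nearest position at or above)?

minor third

F♯m9 has E as its 7th, and E♭Δ7 has G as its 3rd.
E up to G is 3 semitones, a half step narrower than a major third, so the interval is minor.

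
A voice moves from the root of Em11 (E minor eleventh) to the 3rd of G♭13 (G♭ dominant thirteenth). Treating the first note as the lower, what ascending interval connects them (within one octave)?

diminished fifth

The root of Em11 (E minor eleventh) is E; the 3rd of G♭13 (G♭ dominant thirteenth) is B♭.
5 letter names make it a fifth; at 6 semitones (a half step narrower than perfect) the quality is diminished.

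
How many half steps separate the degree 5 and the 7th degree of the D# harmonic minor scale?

4

The scale is D# E# F# G# A# B C##.
A# up to C## is a major third — 4 semitones.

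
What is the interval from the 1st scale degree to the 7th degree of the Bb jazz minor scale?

major seventh

The scale runs Bb C Db Eb F G A.
That puts Bb below A.
Counting 7 letters and 11 half steps from Bb gives a major seventh.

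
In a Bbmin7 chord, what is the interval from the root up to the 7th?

m7

Bb minor seventh is spelled Bb, Db, F, Ab.
Root = Bb; 7th = Ab.
From Bb to Ab: 10 semitones over a seventh = minor.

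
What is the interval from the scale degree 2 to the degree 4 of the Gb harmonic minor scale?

minor 3rd

Gb harmonic minor: Gb Ab Bbb Cb Db Ebb F.
Scale degree 2 = Ab; scale degree 4 = Cb.
From Ab to Cb: 3 semitones over a third = minor.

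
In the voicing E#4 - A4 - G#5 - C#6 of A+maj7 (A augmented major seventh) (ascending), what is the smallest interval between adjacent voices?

diminished fourth

Adjacent intervals: E#4→A4 = diminished fourth; A4→G#5 = major seventh; G#5→C#6 = perfect fourth.
The smallest is E#4 to A4, a diminished fourth (4 semitones).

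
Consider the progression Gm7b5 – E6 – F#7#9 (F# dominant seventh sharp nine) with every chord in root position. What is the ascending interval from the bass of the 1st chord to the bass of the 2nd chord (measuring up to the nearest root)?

The roots are G and E.
From G to E is 9 semitones, exactly the major sixth.

major sixth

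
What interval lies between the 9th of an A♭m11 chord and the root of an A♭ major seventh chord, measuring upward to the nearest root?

A♭m11 has B♭ as its 9th, and A♭ major seventh has A♭ as its root.
From B♭ to A♭: 10 semitones over a seventh = minor.

minor seventh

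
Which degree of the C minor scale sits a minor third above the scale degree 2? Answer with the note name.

The scale is C D Eb F G Ab Bb.
The scale degree 2 is D; a minor third above that is F — scale degree 4.

F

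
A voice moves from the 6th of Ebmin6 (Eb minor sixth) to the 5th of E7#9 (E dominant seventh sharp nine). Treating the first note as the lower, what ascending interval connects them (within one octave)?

The 6th of Ebmin6 (Eb minor sixth) is C; the 5th of E7#9 (E dominant seventh sharp nine) is B.
From C to B is 11 semitones, exactly the major seventh.

major seventh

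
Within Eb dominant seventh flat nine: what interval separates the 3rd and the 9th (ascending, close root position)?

The chord tones of Eb7b9 are Eb-G-Bb-Db-Fb.
That puts G below Fb.
G up to Fb is 9 semitones, a whole step narrower than a major seventh, so the interval is diminished.

d7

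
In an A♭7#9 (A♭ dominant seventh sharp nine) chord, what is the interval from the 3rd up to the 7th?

d5

Spelling the chord: A♭ C E♭ G♭ B.
The 3rd is C and the 7th is G♭.
C up to G♭ is 6 semitones, a half step narrower than a perfect fifth, so the interval is diminished.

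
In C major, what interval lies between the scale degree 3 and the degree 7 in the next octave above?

perfect 12th

The scale runs C D E F G A B.
The scale degree 3 is E and the scale degree 7 (up an octave) is B.
E up to B spans 12 letter names and 19 semitones — a perfect twelfth.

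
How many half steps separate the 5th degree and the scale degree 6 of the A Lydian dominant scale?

The scale is A B C♯ D♯ E F♯ G.
E up to F♯ is a major second — 2 semitones.

2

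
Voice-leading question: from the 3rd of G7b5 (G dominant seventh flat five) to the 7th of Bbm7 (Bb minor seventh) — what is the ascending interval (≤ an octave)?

The 3rd of G7b5 (G dominant seventh flat five) is B; the 7th of Bbm7 (Bb minor seventh) is Ab.
B up to Ab is 9 semitones, a whole step narrower than a major seventh, so the interval is diminished.

diminished 7th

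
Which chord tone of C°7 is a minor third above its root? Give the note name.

Eb

C diminished seventh: C, Eb, Gb, Bbb.
The root is C. A minor third above C is Eb.
Eb is the chord's 3rd.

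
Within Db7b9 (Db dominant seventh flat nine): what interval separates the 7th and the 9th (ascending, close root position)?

Db7b9 (Db dominant seventh flat nine) is spelled Db F Ab Cb Ebb.
That puts Cb below Ebb.
Cb up to Ebb is 3 semitones, a half step narrower than a major third, so the interval is minor.

minor third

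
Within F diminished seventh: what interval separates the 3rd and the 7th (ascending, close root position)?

diminished 5th

F°7 (F diminished seventh): F, A♭, C♭, E𝄫.
So we need the interval from A♭ up to E𝄫.
5 letter names make it a fifth; at 6 semitones (a half step narrower than perfect) the quality is diminished.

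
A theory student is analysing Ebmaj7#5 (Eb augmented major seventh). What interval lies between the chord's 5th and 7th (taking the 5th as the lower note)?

Eb augmented major seventh: Eb G B D.
The 5th is B and the 7th is D.
3 letter names make it a third; at 3 semitones (a half step narrower than major) the quality is minor.

minor third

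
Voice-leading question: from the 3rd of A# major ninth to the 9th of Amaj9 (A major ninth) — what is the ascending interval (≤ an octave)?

diminished 7th

A# major ninth has C## as its 3rd, and Amaj9 (A major ninth) has B as its 9th.
From C## to B: 9 semitones over a seventh = diminished.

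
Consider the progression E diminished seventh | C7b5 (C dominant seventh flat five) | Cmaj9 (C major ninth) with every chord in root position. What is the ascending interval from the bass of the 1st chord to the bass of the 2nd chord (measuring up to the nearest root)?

The roots are E and C.
E up to C is 8 semitones, a half step narrower than a major sixth, so the interval is minor.

minor 6th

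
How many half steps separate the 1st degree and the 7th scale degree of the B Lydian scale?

The scale is B C♯ D♯ E♯ F♯ G♯ A♯.
B up to A♯ is a major seventh — 11 semitones.

11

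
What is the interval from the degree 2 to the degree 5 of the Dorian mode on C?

perfect fourth

C dorian: C D E♭ F G A B♭.
So we need the interval from D up to G.
From D to G is 5 semitones, exactly the perfect fourth.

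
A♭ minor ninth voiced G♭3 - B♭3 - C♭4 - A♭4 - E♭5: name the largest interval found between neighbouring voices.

major sixth

Adjacent intervals: G♭3→B♭3 = major third; B♭3→C♭4 = minor second; C♭4→A♭4 = major sixth; A♭4→E♭5 = perfect fifth.
The largest is C♭4 to A♭4, a major sixth (9 semitones).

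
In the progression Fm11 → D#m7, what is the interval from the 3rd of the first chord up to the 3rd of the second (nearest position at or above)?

augmented 6th

Fm11 has Ab as its 3rd, and D#m7 has F# as its 3rd.
6 letter names make it a sixth; at 10 semitones (a half step wider than major) the quality is augmented.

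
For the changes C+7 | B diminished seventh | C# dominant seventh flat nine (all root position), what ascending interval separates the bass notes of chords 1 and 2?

The roots are C and B.
C up to B spans 7 letter names and 11 semitones — a major seventh.

major 7th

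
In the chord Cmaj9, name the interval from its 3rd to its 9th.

minor seventh

Cmaj9 (C major ninth) is spelled C-E-G-B-D.
So we need the interval from E up to D.
From E to D: 10 semitones over a seventh = minor.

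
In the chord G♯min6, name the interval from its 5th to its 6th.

major second

G♯ minor sixth: G♯–B–D♯–E♯.
5th = D♯; 6th = E♯.
D♯ up to E♯ spans 2 letter names and 2 semitones — a major second.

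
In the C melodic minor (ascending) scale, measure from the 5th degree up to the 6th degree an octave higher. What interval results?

major 9th

Spelling the C melodic minor (ascending) scale: C D Eb F G A B.
5th degree = G; degree 6 (up an octave) = A.
Counting 9 letters and 14 half steps from G gives a major ninth.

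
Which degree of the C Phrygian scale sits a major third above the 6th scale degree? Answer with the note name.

The scale is C Db Eb F G Ab Bb.
The 6th scale degree is Ab; a major third above that is C — scale degree 1.

C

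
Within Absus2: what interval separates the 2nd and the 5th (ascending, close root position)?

perfect fourth

Spelling the chord: Ab Bb Eb.
2nd = Bb; 5th = Eb.
Counting 4 letters and 5 half steps from Bb gives a perfect fourth.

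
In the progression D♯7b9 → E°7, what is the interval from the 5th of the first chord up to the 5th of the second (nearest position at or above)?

d2

D♯7b9 has A♯ as its 5th, and E°7 has B♭ as its 5th.
2 letter names make it a second; at 0 semitones (a whole step narrower than major) the quality is diminished.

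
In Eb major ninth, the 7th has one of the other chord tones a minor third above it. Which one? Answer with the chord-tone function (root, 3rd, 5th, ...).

Eb major ninth: Eb, G, Bb, D, F.
The 7th is D. A minor third above D is F.
F is the chord's 9th.

9th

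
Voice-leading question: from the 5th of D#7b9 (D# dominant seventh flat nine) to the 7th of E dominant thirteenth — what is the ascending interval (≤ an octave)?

D#7b9 (D# dominant seventh flat nine) has A# as its 5th, and E dominant thirteenth has D as its 7th.
A# up to D is 4 semitones, a half step narrower than a perfect fourth, so the interval is diminished.

diminished fourth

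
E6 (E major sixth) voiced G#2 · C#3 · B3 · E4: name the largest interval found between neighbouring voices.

Adjacent intervals: G#2→C#3 = perfect fourth; C#3→B3 = minor seventh; B3→E4 = perfect fourth.
The largest is C#3 to B3, a minor seventh (10 semitones).

minor seventh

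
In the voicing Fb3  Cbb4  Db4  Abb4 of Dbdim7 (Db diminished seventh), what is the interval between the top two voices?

Those voices are Db4 and Abb4.
From Db to Abb: 6 semitones over a fifth = diminished.

diminished fifth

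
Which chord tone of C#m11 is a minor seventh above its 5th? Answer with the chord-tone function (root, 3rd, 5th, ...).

11th

The chord tones of C# minor eleventh are C# E G# B D# F#.
The 5th is G#. A minor seventh above G# is F#.
F# is the chord's 11th.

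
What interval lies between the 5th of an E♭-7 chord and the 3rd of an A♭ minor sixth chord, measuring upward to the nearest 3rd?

minor 2nd

The 5th of E♭-7 is B♭; the 3rd of A♭ minor sixth is C♭.
2 letter names make it a second; at 1 semitone (a half step narrower than major) the quality is minor.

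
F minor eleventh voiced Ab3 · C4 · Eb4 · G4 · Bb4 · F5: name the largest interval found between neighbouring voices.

P5

Adjacent intervals: Ab3→C4 = major third; C4→Eb4 = minor third; Eb4→G4 = major third; G4→Bb4 = minor third; Bb4→F5 = perfect fifth.
The largest is Bb4 to F5, a perfect fifth (7 semitones).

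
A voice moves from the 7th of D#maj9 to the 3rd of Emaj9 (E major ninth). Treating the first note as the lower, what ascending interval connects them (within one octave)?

D#maj9 has C## as its 7th, and Emaj9 (E major ninth) has G# as its 3rd.
5 letter names make it a fifth; at 6 semitones (a half step narrower than perfect) the quality is diminished.

d5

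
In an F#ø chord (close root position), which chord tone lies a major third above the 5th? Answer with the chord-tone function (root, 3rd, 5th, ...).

Spelling the chord: F#-A-C-E.
The 5th is C. A major third above C is E.
E is the chord's 7th.

7th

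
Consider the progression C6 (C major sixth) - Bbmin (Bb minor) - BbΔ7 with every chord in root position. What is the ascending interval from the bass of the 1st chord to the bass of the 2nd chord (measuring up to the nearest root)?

minor 7th

The roots are C and Bb.
C up to Bb is 10 semitones, a half step narrower than a major seventh, so the interval is minor.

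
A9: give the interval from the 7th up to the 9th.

A9: A-C♯-E-G-B.
So we need the interval from G up to B.
From G to B is 4 semitones, exactly the major third.

major third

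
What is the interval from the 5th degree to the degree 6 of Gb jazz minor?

Gb melodic minor: Gb Ab Bbb Cb Db Eb F.
5th degree = Db; 6th degree = Eb.
Db up to Eb spans 2 letter names and 2 semitones — a major second.

major second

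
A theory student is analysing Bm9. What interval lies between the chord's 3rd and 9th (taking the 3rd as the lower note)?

M7

Bmin9: B D F# A C#.
That puts D below C#.
From D to C# is 11 semitones, exactly the major seventh.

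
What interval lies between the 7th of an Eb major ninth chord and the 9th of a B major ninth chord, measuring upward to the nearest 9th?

major seventh

The 7th of Eb major ninth is D; the 9th of B major ninth is C#.
Counting 7 letters and 11 half steps from D gives a major seventh.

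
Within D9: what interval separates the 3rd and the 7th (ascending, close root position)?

Spelling the chord: D F# A C E.
So we need the interval from F# up to C.
From F# to C: 6 semitones over a fifth = diminished.

d5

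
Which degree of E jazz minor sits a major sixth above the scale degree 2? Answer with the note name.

D#

The scale is E F# G A B C# D#.
The scale degree 2 is F#; a major sixth above that is D# — scale degree 7.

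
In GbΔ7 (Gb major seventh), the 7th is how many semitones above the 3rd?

7

Spelling the chord: Gb-Bb-Db-F.
Bb to F is a perfect fifth: 7 semitones.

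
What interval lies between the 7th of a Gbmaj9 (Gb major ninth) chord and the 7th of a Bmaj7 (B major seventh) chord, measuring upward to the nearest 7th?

The 7th of Gbmaj9 (Gb major ninth) is F; the 7th of Bmaj7 (B major seventh) is A#.
From F to A#: 5 semitones over a third = augmented.

augmented 3rd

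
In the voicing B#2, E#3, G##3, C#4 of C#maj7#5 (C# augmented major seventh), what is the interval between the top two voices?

Those voices are G##3 and C#4.
G## up to C# is 4 semitones, a half step narrower than a perfect fourth, so the interval is diminished.

d4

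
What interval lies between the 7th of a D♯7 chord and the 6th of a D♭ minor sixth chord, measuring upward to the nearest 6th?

D♯7 has C♯ as its 7th, and D♭ minor sixth has B♭ as its 6th.
7 letter names make it a seventh; at 9 semitones (a whole step narrower than major) the quality is diminished.

diminished seventh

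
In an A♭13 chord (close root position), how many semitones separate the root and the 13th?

21

A♭13 (A♭ dominant thirteenth): A♭ C E♭ G♭ B♭ F.
A♭ to F is a major thirteenth: 21 semitones.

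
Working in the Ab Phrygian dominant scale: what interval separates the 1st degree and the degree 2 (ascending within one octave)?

m2

Spelling the Ab Phrygian dominant scale: Ab Bbb C Db Eb Fb Gb.
So we need the interval from Ab up to Bbb.
2 letter names make it a second; at 1 semitone (a half step narrower than major) the quality is minor.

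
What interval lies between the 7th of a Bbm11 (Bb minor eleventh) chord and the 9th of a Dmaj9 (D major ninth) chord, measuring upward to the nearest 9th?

The 7th of Bbm11 (Bb minor eleventh) is Ab; the 9th of Dmaj9 (D major ninth) is E.
From Ab to E: 8 semitones over a fifth = augmented.

augmented 5th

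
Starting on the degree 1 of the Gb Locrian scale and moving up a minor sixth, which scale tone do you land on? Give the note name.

Ebb

The scale is Gb Abb Bbb Cb Dbb Ebb Fb.
The degree 1 is Gb; a minor sixth above that is Ebb — scale degree 6.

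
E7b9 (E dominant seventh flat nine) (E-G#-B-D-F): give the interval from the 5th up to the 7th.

minor third

That puts B below D.
3 letter names make it a third; at 3 semitones (a half step narrower than major) the quality is minor.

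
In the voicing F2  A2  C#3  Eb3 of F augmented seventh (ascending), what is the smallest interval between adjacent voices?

Adjacent intervals: F2→A2 = major third; A2→C#3 = major third; C#3→Eb3 = diminished third.
The smallest is C#3 to Eb3, a diminished third (2 semitones).

diminished third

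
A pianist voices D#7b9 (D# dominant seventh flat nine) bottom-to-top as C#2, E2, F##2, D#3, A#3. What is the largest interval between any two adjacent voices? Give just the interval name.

Adjacent intervals: C#2→E2 = minor third; E2→F##2 = augmented second; F##2→D#3 = minor sixth; D#3→A#3 = perfect fifth.
The largest is F##2 to D#3, a minor sixth (8 semitones).

minor 6th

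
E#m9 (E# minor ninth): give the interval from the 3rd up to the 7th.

The chord tones of E# minor ninth are E#-G#-B#-D#-F##.
The 3rd is G# and the 7th is D#.
Counting 5 letters and 7 half steps from G# gives a perfect fifth.

perfect 5th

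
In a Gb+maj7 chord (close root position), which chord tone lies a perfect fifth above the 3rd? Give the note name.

Gb augmented major seventh is spelled Gb-Bb-D-F.
The 3rd is Bb. A perfect fifth above Bb is F.
F is the chord's 7th.

F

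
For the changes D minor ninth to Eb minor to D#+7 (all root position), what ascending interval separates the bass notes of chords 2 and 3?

augmented seventh

The roots are Eb and D#.
Eb up to D# is 12 semitones, a half step wider than a major seventh, so the interval is augmented.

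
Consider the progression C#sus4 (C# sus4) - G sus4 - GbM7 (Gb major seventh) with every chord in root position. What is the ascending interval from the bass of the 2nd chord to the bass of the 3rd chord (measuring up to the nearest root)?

diminished octave

The roots are G and Gb.
8 letter names make it an octave; at 11 semitones (a half step narrower than perfect) the quality is diminished.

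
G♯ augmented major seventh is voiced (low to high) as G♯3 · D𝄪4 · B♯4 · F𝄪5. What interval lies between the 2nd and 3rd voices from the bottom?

Those voices are D𝄪4 and B♯4.
D𝄪 up to B♯ is 8 semitones, a half step narrower than a major sixth, so the interval is minor.

minor sixth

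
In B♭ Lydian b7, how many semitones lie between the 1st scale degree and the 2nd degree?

The scale is B♭ C D E F G A♭.
B♭ up to C is a major second — 2 semitones.

2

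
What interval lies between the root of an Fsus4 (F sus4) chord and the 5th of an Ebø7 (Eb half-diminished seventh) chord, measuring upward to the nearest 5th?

diminished fourth

Fsus4 (F sus4) has F as its root, and Ebø7 (Eb half-diminished seventh) has Bbb as its 5th.
From F to Bbb: 4 semitones over a fourth = diminished.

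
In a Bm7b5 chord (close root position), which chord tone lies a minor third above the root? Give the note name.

Bø: B D F A.
The root is B. A minor third above B is D.
D is the chord's 3rd.

D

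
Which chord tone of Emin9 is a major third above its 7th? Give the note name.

F#

Em9: E G B D F#.
The 7th is D. A major third above D is F#.
F# is the chord's 9th.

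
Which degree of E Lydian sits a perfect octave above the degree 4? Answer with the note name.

The scale is E F# G# A# B C# D#.
The degree 4 is A#; a perfect octave above that is A# — scale degree 4.

A#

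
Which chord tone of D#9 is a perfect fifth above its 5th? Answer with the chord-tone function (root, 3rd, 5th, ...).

9th

D# dominant ninth: D#-F##-A#-C#-E#.
The 5th is A#. A perfect fifth above A# is E#.
E# is the chord's 9th.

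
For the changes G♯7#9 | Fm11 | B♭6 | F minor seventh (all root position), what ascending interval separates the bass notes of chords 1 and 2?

diminished 7th

The roots are G♯ and F.
G♯ up to F is 9 semitones, a whole step narrower than a major seventh, so the interval is diminished.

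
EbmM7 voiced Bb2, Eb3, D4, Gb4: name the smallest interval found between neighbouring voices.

diminished 4th

Adjacent intervals: Bb2→Eb3 = perfect fourth; Eb3→D4 = major seventh; D4→Gb4 = diminished fourth.
The smallest is D4 to Gb4, a diminished fourth (4 semitones).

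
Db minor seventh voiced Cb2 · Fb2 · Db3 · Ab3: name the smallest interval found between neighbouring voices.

Adjacent intervals: Cb2→Fb2 = perfect fourth; Fb2→Db3 = major sixth; Db3→Ab3 = perfect fifth.
The smallest is Cb2 to Fb2, a perfect fourth (5 semitones).

perfect 4th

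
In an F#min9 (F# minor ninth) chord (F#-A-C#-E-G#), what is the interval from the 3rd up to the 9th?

So we need the interval from A up to G#.
A up to G# spans 7 letter names and 11 semitones — a major seventh.

major seventh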